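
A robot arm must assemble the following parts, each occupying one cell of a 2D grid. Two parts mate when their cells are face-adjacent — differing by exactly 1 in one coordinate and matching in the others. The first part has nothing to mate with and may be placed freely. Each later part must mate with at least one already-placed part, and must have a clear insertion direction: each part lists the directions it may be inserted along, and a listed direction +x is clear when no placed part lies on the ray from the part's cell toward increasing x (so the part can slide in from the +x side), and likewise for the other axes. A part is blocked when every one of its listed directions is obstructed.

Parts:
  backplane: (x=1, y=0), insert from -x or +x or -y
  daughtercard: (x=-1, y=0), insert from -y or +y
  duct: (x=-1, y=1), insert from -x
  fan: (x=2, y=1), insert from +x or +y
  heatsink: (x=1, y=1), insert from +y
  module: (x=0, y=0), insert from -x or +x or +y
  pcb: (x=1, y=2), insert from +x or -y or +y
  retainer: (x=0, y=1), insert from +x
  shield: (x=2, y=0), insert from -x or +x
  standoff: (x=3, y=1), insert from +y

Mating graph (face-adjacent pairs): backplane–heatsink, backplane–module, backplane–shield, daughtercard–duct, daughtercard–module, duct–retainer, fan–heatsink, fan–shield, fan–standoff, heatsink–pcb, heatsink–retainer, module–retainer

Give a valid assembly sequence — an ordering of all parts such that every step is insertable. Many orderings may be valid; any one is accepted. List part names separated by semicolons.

backplane; module; daughtercard; duct; shield; retainer; heatsink; pcb; fan; standoff

1. backplane@(1, 0) [-x clear] — {backplane}
2. module@(0, 0) [-x clear] — {backplane, module}
3. daughtercard@(-1, 0) [-y clear] — {backplane, daughtercard, module}
4. duct@(-1, 1) [-x clear] — {backplane, daughtercard, duct, module}
5. shield@(2, 0) [+x clear] — {backplane, daughtercard, duct, module, shield}
6. retainer@(0, 1) [+x clear] — {backplane, daughtercard, duct, module, retainer, shield}
7. heatsink@(1, 1) [+y clear] — {backplane, daughtercard, duct, heatsink, module, retainer, shield}
8. pcb@(1, 2) [+x clear] — {backplane, daughtercard, duct, heatsink, module, pcb, retainer, shield}
9. fan@(2, 1) [+x clear] — {backplane, daughtercard, duct, fan, heatsink, module, pcb, retainer, shield}
10. standoff@(3, 1) [+y clear] — {backplane, daughtercard, duct, fan, heatsink, module, pcb, retainer, shield, standoff}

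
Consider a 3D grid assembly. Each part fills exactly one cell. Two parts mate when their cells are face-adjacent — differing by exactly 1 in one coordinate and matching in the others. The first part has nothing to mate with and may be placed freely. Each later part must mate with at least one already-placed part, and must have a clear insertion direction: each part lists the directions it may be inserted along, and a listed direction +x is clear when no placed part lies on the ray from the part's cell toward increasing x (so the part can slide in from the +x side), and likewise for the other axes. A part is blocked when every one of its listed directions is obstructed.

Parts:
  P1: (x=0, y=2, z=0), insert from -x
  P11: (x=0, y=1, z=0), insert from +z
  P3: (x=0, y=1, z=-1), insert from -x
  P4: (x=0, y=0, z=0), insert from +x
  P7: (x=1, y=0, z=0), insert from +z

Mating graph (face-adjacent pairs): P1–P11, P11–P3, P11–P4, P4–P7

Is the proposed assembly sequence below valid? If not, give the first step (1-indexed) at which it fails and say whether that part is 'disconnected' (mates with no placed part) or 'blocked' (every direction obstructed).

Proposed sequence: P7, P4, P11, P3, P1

1. P7@(1, 0, 0) [+z clear] — {P7}
2. P4@(0, 0, 0) — +x all obstructed ⇒ blocked

Invalid at step 2 (blocked)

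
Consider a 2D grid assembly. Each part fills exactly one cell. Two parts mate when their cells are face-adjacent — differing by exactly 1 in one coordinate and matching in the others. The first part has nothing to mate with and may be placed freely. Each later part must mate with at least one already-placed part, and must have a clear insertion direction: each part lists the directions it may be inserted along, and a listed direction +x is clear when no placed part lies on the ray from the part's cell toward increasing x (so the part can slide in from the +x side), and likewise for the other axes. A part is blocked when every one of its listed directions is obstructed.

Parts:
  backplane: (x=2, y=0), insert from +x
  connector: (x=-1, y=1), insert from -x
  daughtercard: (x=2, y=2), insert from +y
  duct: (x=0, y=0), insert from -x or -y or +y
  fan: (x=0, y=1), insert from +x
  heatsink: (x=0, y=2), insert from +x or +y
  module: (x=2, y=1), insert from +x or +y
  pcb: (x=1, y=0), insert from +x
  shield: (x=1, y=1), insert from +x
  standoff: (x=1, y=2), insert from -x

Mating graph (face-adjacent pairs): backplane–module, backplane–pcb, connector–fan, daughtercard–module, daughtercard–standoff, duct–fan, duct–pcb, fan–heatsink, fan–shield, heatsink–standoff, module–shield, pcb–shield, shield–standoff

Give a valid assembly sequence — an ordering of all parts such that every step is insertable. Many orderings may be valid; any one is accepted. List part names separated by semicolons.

1. fan@(0, 1) [+x clear] — {fan}
2. connector@(-1, 1) [-x clear] — {connector, fan}
3. duct@(0, 0) [-x clear] — {connector, duct, fan}
4. pcb@(1, 0) [+x clear] — {connector, duct, fan, pcb}
5. backplane@(2, 0) [+x clear] — {backplane, connector, duct, fan, pcb}
6. shield@(1, 1) [+x clear] — {backplane, connector, duct, fan, pcb, shield}
7. module@(2, 1) [+x clear] — {backplane, connector, duct, fan, module, pcb, shield}
8. standoff@(1, 2) [-x clear] — {backplane, connector, duct, fan, module, pcb, shield, standoff}
9. heatsink@(0, 2) [+y clear] — {backplane, connector, duct, fan, heatsink, module, pcb, shield, standoff}
10. daughtercard@(2, 2) [+y clear] — {backplane, connector, daughtercard, duct, fan, heatsink, module, pcb, shield, standoff}

fan; connector; duct; pcb; backplane; shield; module; standoff; heatsink; daughtercard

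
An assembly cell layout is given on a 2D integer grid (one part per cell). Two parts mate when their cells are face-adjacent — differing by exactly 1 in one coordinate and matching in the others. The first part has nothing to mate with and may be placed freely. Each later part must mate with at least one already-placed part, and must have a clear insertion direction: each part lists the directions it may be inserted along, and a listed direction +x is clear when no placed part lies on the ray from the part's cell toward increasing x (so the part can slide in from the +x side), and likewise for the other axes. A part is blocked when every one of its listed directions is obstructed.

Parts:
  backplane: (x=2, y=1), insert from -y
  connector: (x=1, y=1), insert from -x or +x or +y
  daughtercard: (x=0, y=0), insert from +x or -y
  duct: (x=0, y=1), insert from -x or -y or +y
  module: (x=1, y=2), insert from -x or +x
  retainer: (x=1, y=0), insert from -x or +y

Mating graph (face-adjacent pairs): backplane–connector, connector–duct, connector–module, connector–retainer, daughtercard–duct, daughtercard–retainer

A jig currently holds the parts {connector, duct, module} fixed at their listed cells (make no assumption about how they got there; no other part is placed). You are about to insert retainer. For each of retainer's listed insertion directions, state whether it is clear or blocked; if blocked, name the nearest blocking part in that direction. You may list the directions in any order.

+y: blocked by connector; -x: clear

-x: ray from retainer(1, 0) has no placed part ⇒ clear
+y: nearest on ray is connector@(1, 1) ⇒ blocked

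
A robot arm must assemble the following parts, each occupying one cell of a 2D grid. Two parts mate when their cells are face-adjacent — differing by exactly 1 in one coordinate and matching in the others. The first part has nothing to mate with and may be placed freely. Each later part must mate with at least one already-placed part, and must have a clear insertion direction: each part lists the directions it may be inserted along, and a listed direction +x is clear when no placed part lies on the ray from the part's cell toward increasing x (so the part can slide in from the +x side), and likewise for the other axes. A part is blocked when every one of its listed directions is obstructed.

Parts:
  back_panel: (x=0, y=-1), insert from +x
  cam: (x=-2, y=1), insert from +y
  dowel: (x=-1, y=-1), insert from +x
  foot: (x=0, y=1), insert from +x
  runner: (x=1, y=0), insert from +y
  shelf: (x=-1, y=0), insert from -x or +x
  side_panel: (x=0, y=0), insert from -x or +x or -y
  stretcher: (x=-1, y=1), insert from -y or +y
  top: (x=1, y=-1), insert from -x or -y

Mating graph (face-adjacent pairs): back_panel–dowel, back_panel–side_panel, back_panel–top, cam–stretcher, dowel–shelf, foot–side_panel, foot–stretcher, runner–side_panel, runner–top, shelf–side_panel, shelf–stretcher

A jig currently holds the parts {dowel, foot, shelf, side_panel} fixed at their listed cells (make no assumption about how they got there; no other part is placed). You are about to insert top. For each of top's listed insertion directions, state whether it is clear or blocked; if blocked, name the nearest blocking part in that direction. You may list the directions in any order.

-x: blocked by dowel; -y: clear

-x: nearest on ray is dowel@(-1, -1) ⇒ blocked
-y: ray from top(1, -1) has no placed part ⇒ clear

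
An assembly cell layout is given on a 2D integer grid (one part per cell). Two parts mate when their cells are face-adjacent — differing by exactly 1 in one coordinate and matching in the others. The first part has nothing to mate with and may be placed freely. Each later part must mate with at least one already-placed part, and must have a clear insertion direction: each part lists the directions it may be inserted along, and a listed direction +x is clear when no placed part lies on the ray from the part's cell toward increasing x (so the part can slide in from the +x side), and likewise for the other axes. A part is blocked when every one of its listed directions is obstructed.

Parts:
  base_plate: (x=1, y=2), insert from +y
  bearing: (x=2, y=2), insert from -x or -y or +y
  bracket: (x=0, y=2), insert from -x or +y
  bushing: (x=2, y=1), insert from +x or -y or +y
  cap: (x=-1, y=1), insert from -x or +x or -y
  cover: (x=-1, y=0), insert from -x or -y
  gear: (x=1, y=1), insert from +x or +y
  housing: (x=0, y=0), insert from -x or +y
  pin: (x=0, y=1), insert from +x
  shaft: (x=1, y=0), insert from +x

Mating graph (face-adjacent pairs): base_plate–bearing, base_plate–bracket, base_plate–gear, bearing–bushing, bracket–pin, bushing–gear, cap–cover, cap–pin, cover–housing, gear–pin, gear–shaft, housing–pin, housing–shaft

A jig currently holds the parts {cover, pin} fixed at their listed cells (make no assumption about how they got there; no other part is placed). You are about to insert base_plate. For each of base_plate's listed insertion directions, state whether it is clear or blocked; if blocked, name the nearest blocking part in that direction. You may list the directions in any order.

+y: ray from base_plate(1, 2) has no placed part ⇒ clear

+y: clear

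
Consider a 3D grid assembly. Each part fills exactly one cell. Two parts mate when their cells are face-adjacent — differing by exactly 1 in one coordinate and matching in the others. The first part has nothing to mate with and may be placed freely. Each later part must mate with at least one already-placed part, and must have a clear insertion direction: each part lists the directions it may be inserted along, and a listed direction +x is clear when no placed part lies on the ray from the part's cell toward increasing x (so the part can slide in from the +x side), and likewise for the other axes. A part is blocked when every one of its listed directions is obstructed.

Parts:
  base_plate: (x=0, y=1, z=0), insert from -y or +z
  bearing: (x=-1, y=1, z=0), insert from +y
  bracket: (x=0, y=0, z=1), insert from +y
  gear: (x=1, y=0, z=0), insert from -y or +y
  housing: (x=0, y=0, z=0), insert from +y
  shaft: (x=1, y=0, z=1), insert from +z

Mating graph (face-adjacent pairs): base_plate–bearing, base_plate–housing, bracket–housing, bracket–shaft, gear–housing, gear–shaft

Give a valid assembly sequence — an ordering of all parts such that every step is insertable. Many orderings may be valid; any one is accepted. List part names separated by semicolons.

1. bracket@(0, 0, 1) [+y clear] — {bracket}
2. shaft@(1, 0, 1) [+z clear] — {bracket, shaft}
3. gear@(1, 0, 0) [-y clear] — {bracket, gear, shaft}
4. housing@(0, 0, 0) [+y clear] — {bracket, gear, housing, shaft}
5. base_plate@(0, 1, 0) [+z clear] — {base_plate, bracket, gear, housing, shaft}
6. bearing@(-1, 1, 0) [+y clear] — {base_plate, bearing, bracket, gear, housing, shaft}

bracket; shaft; gear; housing; base_plate; bearing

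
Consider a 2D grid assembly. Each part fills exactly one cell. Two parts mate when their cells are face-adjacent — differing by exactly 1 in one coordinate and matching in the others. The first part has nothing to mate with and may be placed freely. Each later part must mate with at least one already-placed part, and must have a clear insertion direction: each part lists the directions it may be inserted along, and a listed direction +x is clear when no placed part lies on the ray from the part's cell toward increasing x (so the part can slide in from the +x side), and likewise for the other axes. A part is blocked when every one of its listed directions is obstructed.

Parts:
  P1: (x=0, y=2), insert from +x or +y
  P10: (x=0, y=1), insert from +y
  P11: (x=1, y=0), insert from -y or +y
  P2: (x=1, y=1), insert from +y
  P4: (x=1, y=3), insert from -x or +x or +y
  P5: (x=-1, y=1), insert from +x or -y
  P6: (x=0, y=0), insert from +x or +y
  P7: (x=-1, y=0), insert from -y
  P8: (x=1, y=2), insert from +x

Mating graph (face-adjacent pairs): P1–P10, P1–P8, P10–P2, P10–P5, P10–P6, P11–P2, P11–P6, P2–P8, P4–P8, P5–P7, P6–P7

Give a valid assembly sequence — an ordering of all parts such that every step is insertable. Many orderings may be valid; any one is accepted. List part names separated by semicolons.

P11; P2; P8; P4; P6; P10; P5; P7; P1

1. P11@(1, 0) [-y clear] — {P11}
2. P2@(1, 1) [+y clear] — {P11, P2}
3. P8@(1, 2) [+x clear] — {P11, P2, P8}
4. P4@(1, 3) [-x clear] — {P11, P2, P4, P8}
5. P6@(0, 0) [+y clear] — {P11, P2, P4, P6, P8}
6. P10@(0, 1) [+y clear] — {P10, P11, P2, P4, P6, P8}
7. P5@(-1, 1) [-y clear] — {P10, P11, P2, P4, P5, P6, P8}
8. P7@(-1, 0) [-y clear] — {P10, P11, P2, P4, P5, P6, P7, P8}
9. P1@(0, 2) [+y clear] — {P1, P10, P11, P2, P4, P5, P6, P7, P8}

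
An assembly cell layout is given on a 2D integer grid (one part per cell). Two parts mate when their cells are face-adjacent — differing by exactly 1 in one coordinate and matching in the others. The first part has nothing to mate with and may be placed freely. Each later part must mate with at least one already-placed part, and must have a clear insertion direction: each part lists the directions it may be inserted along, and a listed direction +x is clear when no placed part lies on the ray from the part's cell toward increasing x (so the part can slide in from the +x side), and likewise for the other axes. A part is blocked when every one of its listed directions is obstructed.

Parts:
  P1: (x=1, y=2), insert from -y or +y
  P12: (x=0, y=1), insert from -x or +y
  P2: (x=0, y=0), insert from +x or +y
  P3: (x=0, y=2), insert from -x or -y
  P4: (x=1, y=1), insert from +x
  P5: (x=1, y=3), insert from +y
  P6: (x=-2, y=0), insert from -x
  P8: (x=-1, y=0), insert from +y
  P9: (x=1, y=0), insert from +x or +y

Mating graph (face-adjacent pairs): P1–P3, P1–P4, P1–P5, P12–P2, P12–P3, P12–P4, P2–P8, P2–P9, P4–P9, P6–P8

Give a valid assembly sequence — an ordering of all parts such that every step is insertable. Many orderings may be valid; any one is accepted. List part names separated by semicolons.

P1; P5; P4; P9; P2; P12; P8; P6; P3

1. P1@(1, 2) [-y clear] — {P1}
2. P5@(1, 3) [+y clear] — {P1, P5}
3. P4@(1, 1) [+x clear] — {P1, P4, P5}
4. P9@(1, 0) [+x clear] — {P1, P4, P5, P9}
5. P2@(0, 0) [+y clear] — {P1, P2, P4, P5, P9}
6. P12@(0, 1) [-x clear] — {P1, P12, P2, P4, P5, P9}
7. P8@(-1, 0) [+y clear] — {P1, P12, P2, P4, P5, P8, P9}
8. P6@(-2, 0) [-x clear] — {P1, P12, P2, P4, P5, P6, P8, P9}
9. P3@(0, 2) [-x clear] — {P1, P12, P2, P3, P4, P5, P6, P8, P9}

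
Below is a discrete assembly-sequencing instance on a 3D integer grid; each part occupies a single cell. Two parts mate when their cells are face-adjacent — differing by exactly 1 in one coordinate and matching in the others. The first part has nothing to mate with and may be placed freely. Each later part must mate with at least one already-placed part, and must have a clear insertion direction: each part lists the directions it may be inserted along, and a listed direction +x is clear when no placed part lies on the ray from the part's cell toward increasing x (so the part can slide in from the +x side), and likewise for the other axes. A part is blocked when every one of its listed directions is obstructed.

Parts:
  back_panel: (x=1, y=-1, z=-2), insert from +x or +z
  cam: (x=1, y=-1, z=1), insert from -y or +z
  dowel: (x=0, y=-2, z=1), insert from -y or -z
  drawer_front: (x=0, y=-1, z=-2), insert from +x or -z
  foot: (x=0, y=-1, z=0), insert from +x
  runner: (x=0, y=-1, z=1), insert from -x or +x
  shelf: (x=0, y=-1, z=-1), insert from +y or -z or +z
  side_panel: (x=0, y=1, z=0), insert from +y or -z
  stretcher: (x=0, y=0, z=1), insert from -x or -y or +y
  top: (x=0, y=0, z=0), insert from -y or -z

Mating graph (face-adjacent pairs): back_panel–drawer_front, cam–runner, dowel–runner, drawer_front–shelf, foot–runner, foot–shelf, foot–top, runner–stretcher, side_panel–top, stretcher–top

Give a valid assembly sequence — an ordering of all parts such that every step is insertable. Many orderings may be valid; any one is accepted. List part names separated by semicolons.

back_panel; drawer_front; shelf; foot; top; side_panel; stretcher; runner; cam; dowel

1. back_panel@(1, -1, -2) [+x clear] — {back_panel}
2. drawer_front@(0, -1, -2) [-z clear] — {back_panel, drawer_front}
3. shelf@(0, -1, -1) [+y clear] — {back_panel, drawer_front, shelf}
4. foot@(0, -1, 0) [+x clear] — {back_panel, drawer_front, foot, shelf}
5. top@(0, 0, 0) [-z clear] — {back_panel, drawer_front, foot, shelf, top}
6. side_panel@(0, 1, 0) [+y clear] — {back_panel, drawer_front, foot, shelf, side_panel, top}
7. stretcher@(0, 0, 1) [-x clear] — {back_panel, drawer_front, foot, shelf, side_panel, stretcher, top}
8. runner@(0, -1, 1) [-x clear] — {back_panel, drawer_front, foot, runner, shelf, side_panel, stretcher, top}
9. cam@(1, -1, 1) [-y clear] — {back_panel, cam, drawer_front, foot, runner, shelf, side_panel, stretcher, top}
10. dowel@(0, -2, 1) [-y clear] — {back_panel, cam, dowel, drawer_front, foot, runner, shelf, side_panel, stretcher, top}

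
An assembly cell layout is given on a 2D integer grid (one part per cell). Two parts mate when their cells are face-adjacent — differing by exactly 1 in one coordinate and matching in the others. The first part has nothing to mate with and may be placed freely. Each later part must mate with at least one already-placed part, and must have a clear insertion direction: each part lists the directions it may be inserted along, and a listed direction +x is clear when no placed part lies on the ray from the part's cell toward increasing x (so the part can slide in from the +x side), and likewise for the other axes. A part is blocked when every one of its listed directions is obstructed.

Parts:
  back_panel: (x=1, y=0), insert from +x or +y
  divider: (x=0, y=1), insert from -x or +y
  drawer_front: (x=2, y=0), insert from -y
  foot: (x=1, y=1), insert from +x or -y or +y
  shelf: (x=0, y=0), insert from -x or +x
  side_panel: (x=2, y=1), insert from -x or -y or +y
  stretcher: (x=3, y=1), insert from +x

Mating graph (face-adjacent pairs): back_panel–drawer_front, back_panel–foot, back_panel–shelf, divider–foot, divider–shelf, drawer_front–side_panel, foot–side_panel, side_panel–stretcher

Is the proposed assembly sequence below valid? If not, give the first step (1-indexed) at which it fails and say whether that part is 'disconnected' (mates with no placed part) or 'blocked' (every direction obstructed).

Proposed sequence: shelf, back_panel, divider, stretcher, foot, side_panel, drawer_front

Invalid at step 4 (disconnected)

1. shelf@(0, 0) [-x clear] — {shelf}
2. back_panel@(1, 0) [+x clear] — {back_panel, shelf}
3. divider@(0, 1) [-x clear] — {back_panel, divider, shelf}
4. stretcher@(3, 1) — no placed neighbour ⇒ disconnected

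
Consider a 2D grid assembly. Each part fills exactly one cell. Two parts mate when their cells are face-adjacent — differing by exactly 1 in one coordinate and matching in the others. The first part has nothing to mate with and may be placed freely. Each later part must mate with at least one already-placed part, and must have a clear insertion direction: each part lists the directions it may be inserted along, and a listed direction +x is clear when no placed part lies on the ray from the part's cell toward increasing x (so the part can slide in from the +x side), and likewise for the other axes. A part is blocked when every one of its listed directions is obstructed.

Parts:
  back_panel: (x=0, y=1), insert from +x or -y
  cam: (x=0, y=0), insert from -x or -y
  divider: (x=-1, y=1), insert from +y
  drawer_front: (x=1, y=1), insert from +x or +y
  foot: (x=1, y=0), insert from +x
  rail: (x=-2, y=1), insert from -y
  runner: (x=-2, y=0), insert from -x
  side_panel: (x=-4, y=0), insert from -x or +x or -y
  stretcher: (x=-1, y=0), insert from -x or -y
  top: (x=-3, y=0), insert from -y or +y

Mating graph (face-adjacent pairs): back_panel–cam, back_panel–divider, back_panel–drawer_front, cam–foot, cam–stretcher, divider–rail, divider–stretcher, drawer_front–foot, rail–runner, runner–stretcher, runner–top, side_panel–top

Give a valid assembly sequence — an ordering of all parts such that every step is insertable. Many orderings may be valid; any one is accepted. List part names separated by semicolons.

foot; drawer_front; back_panel; cam; stretcher; divider; rail; runner; top; side_panel

1. foot@(1, 0) [+x clear] — {foot}
2. drawer_front@(1, 1) [+x clear] — {drawer_front, foot}
3. back_panel@(0, 1) [-y clear] — {back_panel, drawer_front, foot}
4. cam@(0, 0) [-x clear] — {back_panel, cam, drawer_front, foot}
5. stretcher@(-1, 0) [-x clear] — {back_panel, cam, drawer_front, foot, stretcher}
6. divider@(-1, 1) [+y clear] — {back_panel, cam, divider, drawer_front, foot, stretcher}
7. rail@(-2, 1) [-y clear] — {back_panel, cam, divider, drawer_front, foot, rail, stretcher}
8. runner@(-2, 0) [-x clear] — {back_panel, cam, divider, drawer_front, foot, rail, runner, stretcher}
9. top@(-3, 0) [-y clear] — {back_panel, cam, divider, drawer_front, foot, rail, runner, stretcher, top}
10. side_panel@(-4, 0) [-x clear] — {back_panel, cam, divider, drawer_front, foot, rail, runner, side_panel, stretcher, top}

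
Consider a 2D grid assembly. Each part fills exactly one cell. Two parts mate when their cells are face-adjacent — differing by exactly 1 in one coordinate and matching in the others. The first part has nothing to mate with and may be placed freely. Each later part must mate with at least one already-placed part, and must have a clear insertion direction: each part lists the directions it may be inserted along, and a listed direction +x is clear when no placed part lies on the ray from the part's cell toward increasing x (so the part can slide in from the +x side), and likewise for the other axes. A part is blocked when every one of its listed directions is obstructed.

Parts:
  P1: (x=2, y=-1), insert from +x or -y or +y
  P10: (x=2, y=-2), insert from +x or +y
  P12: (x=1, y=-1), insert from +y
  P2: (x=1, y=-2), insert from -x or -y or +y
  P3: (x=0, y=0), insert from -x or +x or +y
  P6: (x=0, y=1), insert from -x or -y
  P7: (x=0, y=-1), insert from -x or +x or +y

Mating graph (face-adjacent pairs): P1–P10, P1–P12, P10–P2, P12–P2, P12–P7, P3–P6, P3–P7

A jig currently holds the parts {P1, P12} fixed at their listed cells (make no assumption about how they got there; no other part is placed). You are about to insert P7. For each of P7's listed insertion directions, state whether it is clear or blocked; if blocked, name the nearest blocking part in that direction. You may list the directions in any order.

+x: blocked by P12; +y: clear; -x: clear

-x: ray from P7(0, -1) has no placed part ⇒ clear
+x: nearest on ray is P12@(1, -1) ⇒ blocked
+y: ray from P7(0, -1) has no placed part ⇒ clear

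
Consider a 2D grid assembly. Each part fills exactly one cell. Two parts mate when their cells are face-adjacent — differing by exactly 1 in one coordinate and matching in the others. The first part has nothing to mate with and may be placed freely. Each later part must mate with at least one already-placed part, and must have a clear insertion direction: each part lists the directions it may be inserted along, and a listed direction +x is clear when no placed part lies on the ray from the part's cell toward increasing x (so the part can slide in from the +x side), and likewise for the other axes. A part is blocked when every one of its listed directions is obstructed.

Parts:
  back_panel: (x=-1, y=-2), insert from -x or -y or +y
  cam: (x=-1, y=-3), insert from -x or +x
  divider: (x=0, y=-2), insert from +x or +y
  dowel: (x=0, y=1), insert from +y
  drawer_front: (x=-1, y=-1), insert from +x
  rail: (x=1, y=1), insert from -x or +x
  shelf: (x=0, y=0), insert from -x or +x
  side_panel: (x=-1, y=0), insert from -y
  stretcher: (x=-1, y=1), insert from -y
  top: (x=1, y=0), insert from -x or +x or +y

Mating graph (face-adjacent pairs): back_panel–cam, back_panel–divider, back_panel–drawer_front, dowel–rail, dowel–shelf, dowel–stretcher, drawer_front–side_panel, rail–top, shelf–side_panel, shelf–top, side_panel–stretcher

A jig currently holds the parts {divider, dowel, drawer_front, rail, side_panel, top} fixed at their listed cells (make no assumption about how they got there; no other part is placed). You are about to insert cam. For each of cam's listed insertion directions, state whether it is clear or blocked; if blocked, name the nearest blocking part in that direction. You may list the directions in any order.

+x: clear; -x: clear

-x: ray from cam(-1, -3) has no placed part ⇒ clear
+x: ray from cam(-1, -3) has no placed part ⇒ clear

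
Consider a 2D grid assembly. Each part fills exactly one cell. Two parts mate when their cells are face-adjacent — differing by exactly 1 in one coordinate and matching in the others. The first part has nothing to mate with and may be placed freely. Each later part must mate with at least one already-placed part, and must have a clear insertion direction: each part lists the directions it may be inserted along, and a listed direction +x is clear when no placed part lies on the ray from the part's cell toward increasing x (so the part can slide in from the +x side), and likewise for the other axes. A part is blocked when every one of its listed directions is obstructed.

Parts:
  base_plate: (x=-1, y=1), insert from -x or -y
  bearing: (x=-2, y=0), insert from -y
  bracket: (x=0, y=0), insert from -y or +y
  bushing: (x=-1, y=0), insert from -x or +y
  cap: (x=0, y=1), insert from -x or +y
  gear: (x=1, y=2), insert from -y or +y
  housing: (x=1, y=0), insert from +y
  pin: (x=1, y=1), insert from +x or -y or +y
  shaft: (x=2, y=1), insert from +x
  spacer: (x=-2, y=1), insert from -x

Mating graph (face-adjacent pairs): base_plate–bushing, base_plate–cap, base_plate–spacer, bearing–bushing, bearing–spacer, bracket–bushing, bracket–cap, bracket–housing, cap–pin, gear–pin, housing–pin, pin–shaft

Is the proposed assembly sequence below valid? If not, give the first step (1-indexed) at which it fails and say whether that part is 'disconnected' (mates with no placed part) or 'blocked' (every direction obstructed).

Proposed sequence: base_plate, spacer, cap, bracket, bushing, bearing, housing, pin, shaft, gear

Valid

1. base_plate@(-1, 1) [-x clear] — {base_plate}
2. spacer@(-2, 1) [-x clear] — {base_plate, spacer}
3. cap@(0, 1) [+y clear] — {base_plate, cap, spacer}
4. bracket@(0, 0) [-y clear] — {base_plate, bracket, cap, spacer}
5. bushing@(-1, 0) [-x clear] — {base_plate, bracket, bushing, cap, spacer}
6. bearing@(-2, 0) [-y clear] — {base_plate, bearing, bracket, bushing, cap, spacer}
7. housing@(1, 0) [+y clear] — {base_plate, bearing, bracket, bushing, cap, housing, spacer}
8. pin@(1, 1) [+x clear] — {base_plate, bearing, bracket, bushing, cap, housing, pin, spacer}
9. shaft@(2, 1) [+x clear] — {base_plate, bearing, bracket, bushing, cap, housing, pin, shaft, spacer}
10. gear@(1, 2) [+y clear] — {base_plate, bearing, bracket, bushing, cap, gear, housing, pin, shaft, spacer}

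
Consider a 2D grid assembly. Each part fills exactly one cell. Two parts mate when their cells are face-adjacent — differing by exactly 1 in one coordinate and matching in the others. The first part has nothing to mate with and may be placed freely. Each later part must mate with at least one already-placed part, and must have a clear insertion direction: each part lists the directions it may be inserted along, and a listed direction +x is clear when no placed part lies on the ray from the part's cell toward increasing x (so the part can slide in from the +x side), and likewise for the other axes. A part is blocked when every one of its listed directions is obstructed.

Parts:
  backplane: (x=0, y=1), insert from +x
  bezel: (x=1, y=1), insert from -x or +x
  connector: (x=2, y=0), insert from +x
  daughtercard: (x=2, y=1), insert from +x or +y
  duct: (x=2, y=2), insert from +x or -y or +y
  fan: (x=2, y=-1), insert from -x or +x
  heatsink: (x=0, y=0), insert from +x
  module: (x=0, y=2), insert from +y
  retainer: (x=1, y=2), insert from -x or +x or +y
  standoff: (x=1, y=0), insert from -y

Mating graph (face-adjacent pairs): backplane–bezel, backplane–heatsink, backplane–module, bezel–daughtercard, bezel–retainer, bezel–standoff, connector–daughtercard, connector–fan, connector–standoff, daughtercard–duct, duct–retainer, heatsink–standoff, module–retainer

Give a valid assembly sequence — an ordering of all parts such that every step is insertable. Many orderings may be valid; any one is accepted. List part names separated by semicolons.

1. retainer@(1, 2) [-x clear] — {retainer}
2. module@(0, 2) [+y clear] — {module, retainer}
3. duct@(2, 2) [+x clear] — {duct, module, retainer}
4. backplane@(0, 1) [+x clear] — {backplane, duct, module, retainer}
5. heatsink@(0, 0) [+x clear] — {backplane, duct, heatsink, module, retainer}
6. standoff@(1, 0) [-y clear] — {backplane, duct, heatsink, module, retainer, standoff}
7. connector@(2, 0) [+x clear] — {backplane, connector, duct, heatsink, module, retainer, standoff}
8. fan@(2, -1) [-x clear] — {backplane, connector, duct, fan, heatsink, module, retainer, standoff}
9. bezel@(1, 1) [+x clear] — {backplane, bezel, connector, duct, fan, heatsink, module, retainer, standoff}
10. daughtercard@(2, 1) [+x clear] — {backplane, bezel, connector, daughtercard, duct, fan, heatsink, module, retainer, standoff}

retainer; module; duct; backplane; heatsink; standoff; connector; fan; bezel; daughtercard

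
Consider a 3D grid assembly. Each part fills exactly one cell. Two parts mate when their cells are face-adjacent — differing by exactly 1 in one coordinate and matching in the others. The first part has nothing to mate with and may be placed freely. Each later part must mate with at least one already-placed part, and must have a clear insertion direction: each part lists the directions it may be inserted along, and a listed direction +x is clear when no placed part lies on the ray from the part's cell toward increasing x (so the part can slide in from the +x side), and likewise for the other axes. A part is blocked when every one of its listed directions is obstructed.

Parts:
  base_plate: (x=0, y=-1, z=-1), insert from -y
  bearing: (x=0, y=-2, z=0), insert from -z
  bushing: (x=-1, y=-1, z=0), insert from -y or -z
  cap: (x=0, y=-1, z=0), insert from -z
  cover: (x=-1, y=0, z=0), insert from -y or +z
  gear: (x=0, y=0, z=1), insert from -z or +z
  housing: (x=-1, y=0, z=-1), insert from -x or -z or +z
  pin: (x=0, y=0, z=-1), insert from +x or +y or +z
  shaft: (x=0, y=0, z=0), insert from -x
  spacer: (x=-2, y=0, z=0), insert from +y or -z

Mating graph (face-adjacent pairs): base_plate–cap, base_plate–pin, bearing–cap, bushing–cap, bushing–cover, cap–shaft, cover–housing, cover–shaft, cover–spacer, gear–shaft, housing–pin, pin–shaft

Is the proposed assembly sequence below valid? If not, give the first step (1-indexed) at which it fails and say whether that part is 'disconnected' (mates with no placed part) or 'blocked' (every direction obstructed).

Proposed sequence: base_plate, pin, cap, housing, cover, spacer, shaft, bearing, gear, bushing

Invalid at step 3 (blocked)

1. base_plate@(0, -1, -1) [-y clear] — {base_plate}
2. pin@(0, 0, -1) [+x clear] — {base_plate, pin}
3. cap@(0, -1, 0) — -z all obstructed ⇒ blocked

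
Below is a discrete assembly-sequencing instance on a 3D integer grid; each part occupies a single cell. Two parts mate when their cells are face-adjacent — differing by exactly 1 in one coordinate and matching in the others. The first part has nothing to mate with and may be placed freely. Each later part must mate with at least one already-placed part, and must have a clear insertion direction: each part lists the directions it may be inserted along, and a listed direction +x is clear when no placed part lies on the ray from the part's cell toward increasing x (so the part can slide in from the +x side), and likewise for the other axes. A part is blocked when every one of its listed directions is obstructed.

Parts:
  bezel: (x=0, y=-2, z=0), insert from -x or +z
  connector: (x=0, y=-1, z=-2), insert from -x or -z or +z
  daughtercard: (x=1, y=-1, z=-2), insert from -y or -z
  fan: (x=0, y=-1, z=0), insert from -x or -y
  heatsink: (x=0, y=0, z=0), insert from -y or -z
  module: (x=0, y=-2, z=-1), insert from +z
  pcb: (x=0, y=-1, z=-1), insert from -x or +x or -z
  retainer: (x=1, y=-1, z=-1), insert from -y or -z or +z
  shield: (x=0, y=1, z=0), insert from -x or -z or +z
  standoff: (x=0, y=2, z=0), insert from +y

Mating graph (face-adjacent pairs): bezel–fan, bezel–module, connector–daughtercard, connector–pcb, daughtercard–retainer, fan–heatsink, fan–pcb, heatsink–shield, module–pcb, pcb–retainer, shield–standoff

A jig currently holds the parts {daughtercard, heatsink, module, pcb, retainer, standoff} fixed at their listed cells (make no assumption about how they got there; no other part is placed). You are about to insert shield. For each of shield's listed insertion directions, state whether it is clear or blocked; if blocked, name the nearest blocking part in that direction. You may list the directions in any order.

-x: ray from shield(0, 1, 0) has no placed part ⇒ clear
-z: ray from shield(0, 1, 0) has no placed part ⇒ clear
+z: ray from shield(0, 1, 0) has no placed part ⇒ clear

+z: clear; -x: clear; -z: clear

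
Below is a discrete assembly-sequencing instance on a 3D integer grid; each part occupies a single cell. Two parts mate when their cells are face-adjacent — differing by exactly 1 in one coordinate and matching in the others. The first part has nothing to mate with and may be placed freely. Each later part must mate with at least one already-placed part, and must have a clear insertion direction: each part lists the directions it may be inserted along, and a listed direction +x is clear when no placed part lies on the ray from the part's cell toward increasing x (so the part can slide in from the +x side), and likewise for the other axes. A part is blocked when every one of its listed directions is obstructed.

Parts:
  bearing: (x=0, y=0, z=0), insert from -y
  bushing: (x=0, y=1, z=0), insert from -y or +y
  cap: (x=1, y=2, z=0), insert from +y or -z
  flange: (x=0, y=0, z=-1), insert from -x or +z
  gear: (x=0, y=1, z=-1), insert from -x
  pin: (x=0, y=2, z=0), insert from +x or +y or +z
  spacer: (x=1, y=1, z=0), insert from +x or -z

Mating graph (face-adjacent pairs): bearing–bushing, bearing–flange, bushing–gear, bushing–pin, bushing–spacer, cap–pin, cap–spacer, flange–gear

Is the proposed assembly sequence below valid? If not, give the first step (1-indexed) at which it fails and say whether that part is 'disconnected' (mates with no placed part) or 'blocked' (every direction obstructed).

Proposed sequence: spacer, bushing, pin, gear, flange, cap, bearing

Valid

1. spacer@(1, 1, 0) [+x clear] — {spacer}
2. bushing@(0, 1, 0) [-y clear] — {bushing, spacer}
3. pin@(0, 2, 0) [+x clear] — {bushing, pin, spacer}
4. gear@(0, 1, -1) [-x clear] — {bushing, gear, pin, spacer}
5. flange@(0, 0, -1) [-x clear] — {bushing, flange, gear, pin, spacer}
6. cap@(1, 2, 0) [+y clear] — {bushing, cap, flange, gear, pin, spacer}
7. bearing@(0, 0, 0) [-y clear] — {bearing, bushing, cap, flange, gear, pin, spacer}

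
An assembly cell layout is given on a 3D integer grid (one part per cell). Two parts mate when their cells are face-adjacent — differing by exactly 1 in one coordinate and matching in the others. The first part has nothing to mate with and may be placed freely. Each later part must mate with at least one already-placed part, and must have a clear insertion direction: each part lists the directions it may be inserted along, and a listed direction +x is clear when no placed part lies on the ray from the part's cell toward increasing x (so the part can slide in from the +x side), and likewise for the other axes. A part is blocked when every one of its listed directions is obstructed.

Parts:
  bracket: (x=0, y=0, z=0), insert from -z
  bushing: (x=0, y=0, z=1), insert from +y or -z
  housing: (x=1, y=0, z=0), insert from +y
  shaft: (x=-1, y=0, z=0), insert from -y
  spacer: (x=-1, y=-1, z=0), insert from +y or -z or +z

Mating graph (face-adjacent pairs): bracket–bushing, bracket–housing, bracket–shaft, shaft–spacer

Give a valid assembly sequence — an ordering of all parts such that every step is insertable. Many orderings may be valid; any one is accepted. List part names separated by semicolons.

housing; bracket; shaft; spacer; bushing

1. housing@(1, 0, 0) [+y clear] — {housing}
2. bracket@(0, 0, 0) [-z clear] — {bracket, housing}
3. shaft@(-1, 0, 0) [-y clear] — {bracket, housing, shaft}
4. spacer@(-1, -1, 0) [-z clear] — {bracket, housing, shaft, spacer}
5. bushing@(0, 0, 1) [+y clear] — {bracket, bushing, housing, shaft, spacer}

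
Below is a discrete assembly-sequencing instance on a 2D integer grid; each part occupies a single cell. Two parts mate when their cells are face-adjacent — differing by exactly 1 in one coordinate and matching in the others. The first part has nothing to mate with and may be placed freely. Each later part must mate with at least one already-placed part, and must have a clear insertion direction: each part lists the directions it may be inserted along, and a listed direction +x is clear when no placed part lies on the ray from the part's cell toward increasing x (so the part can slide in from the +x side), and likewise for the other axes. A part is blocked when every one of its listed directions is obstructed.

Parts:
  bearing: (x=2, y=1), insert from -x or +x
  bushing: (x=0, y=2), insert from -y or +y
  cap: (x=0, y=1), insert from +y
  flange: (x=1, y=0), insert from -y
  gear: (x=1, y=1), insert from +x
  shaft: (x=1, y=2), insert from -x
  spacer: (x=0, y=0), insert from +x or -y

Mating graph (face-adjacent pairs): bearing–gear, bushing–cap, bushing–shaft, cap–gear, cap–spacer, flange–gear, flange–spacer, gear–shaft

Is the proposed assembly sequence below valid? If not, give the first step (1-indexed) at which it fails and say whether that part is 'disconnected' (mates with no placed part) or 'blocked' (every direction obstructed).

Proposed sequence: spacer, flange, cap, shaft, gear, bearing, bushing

Invalid at step 4 (disconnected)

1. spacer@(0, 0) [+x clear] — {spacer}
2. flange@(1, 0) [-y clear] — {flange, spacer}
3. cap@(0, 1) [+y clear] — {cap, flange, spacer}
4. shaft@(1, 2) — no placed neighbour ⇒ disconnected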